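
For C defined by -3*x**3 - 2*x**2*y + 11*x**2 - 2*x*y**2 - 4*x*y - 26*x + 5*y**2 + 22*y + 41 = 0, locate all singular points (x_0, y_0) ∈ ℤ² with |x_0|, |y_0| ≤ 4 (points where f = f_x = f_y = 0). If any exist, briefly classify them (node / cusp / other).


Singular points: {(2, -3)}; classification: node.

Compute partial derivatives:
  f_x = -9*x**2 - 4*x*y + 22*x - 2*y**2 - 4*y - 26.
  f_y = -2*x**2 - 4*x*y - 4*x + 10*y + 22.
Scan x_0 ∈ {−4, ..., 4}. For each x_0, f_y(x_0, y) is a polynomial in y; find its integer roots y ∈ {−4, ..., 4}, then test f_x and f at those candidates.
  x = -4: f_y(-4, y) = 26*y + 6; no integer root y with |y| ≤ 4.
  x = -3: f_y(-3, y) = 22*y + 16; no integer root y with |y| ≤ 4.
  x = -2: f_y(-2, y) = 18*y + 22; no integer root y with |y| ≤ 4.
  x = -1: f_y(-1, y) = 14*y + 24; no integer root y with |y| ≤ 4.
  x = 0: f_y(0, y) = 10*y + 22; no integer root y with |y| ≤ 4.
  x = 1: f_y(1, y) = 6*y + 16; no integer root y with |y| ≤ 4.
  x = 2: f_y(2, y) = 2*y + 6; vanishes at y ∈ {-3}. (2, -3): f_x = 0, f = 0 — SINGULAR.
  x = 3: f_y(3, y) = -2*y - 8; vanishes at y ∈ {-4}. (3, -4): f_x = -9 ≠ 0.
  x = 4: f_y(4, y) = -6*y - 26; no integer root y with |y| ≤ 4.
Only singular point on the grid: (2, -3).
Classify: substitute x = 2 + u, y = -3 + v and expand: f = -3*u**3 - 2*u**2*v - u**2 - 2*u*v**2 + v**2.
No constant or linear terms (consistent with a singular point). Quadratic part: -u**2 + v**2. Cubic part: -3*u**3 - 2*u**2*v - 2*u*v**2.
The quadratic part v**2 - u**2 = (v − u)(v + u) splits into two distinct linear factors, so there are two distinct tangent lines y − -3 = ±(x − 2) — this is a node (ordinary double point).
Classification: node.


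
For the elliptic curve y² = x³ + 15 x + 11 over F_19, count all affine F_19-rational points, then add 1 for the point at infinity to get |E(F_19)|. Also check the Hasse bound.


Affine points = {(0, 7), (0, 12), (2, 7), (2, 12), (3, 8), (3, 11), (8, 4), (8, 15), (9, 1), (9, 18), (11, 5), (11, 14), (12, 0), (13, 3), (13, 16), (14, 1), (14, 18), (15, 1), (15, 18), (17, 7), (17, 12)}; affine count = 21; |E(F_19)| = 22.

Discriminant check: Δ ∝ 4a³ + 27b² = 4·15³ + 27·11² = 4·3375 + 27·121 ≡ 9 (mod 19). Nonzero ⇒ E is nonsingular.
For each x ∈ F_19, compute rhs = x³ + 15·x + 11 mod 19, then count y ∈ F_19 with y² ≡ rhs.
  x = 0: rhs = 11, matching y values: 7, 12 (2 points).
  x = 1: rhs = 8, matching y values: none (0 points).
  x = 2: rhs = 11, matching y values: 7, 12 (2 points).
  x = 3: rhs = 7, matching y values: 8, 11 (2 points).
  x = 4: rhs = 2, matching y values: none (0 points).
  x = 5: rhs = 2, matching y values: none (0 points).
  x = 6: rhs = 13, matching y values: none (0 points).
  x = 7: rhs = 3, matching y values: none (0 points).
  x = 8: rhs = 16, matching y values: 4, 15 (2 points).
  x = 9: rhs = 1, matching y values: 1, 18 (2 points).
  x = 10: rhs = 2, matching y values: none (0 points).
  x = 11: rhs = 6, matching y values: 5, 14 (2 points).
  x = 12: rhs = 0, matching y values: 0 (1 points).
  x = 13: rhs = 9, matching y values: 3, 16 (2 points).
  x = 14: rhs = 1, matching y values: 1, 18 (2 points).
  x = 15: rhs = 1, matching y values: 1, 18 (2 points).
  x = 16: rhs = 15, matching y values: none (0 points).
  x = 17: rhs = 11, matching y values: 7, 12 (2 points).
  x = 18: rhs = 14, matching y values: none (0 points).
Total affine count: 21.
Full point count |E(F_19)| = 21 + 1 = 22.
Hasse bound: |22 − (19+1)| = |2| = 2 ≤ 2√19 ≈ 8.7178 ✓.


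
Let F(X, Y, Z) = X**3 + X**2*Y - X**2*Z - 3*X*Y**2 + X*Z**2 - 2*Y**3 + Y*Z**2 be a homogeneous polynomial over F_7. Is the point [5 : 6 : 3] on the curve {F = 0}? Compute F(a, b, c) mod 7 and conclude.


F(5,6,3) ≡ 6 (mod 7); P is NOT on the curve.

Evaluate F(5, 6, 3) term-by-term (mod 7).
  X**3 ↦ 1·125·1·1 = 125
  X**2*Y ↦ 1·25·6·1 = 150
  -X**2*Z ↦ -1·25·1·3 = -75
  -3*X*Y**2 ↦ -3·5·36·1 = -540
  X*Z**2 ↦ 1·5·1·9 = 45
  -2*Y**3 ↦ -2·1·216·1 = -432
  Y*Z**2 ↦ 1·1·6·9 = 54
Sum: F(5, 6, 3) = (125) + (150) + (-75) + (-540) + (45) + (-432) + (54) = -673.
Reducing mod 7: -673 ≡ 6 (mod 7).
Since F(a, b, c) ≡ 6 ≠ 0 (mod 7), P does NOT lie on the curve.


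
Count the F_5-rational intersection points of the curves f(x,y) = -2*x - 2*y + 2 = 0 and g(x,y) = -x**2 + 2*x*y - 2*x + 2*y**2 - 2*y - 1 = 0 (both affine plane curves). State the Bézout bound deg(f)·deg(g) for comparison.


Common zeros: {(4, 2)}; count = 1; Bézout bound = 2.

deg(f) = 1, deg(g) = 2, so Bézout bound = 2.
Scan x ∈ F_5. For each x, list the y ∈ F_5 with f(x, y) ≡ 0 and those with g(x, y) ≡ 0 (mod 5); the common zeros in that column are the intersection.
  x = 0: f ≡ 0 at y ∈ {1}; g ≡ 0 at y ∈ ∅; common: ∅.
  x = 1: f ≡ 0 at y ∈ {0}; g ≡ 0 at y ∈ ∅; common: ∅.
  x = 2: f ≡ 0 at y ∈ {4}; g ≡ 0 at y ∈ {1, 3}; common: ∅.
  x = 3: f ≡ 0 at y ∈ {3}; g ≡ 0 at y ∈ {1, 2}; common: ∅.
  x = 4: f ≡ 0 at y ∈ {2}; g ≡ 0 at y ∈ {0, 2}; common: {2}.
Collecting: common zeros = {(4, 2)}, so the count is 1.
Comparison with the Bézout bound: 1 ≤ 2 = deg(f)·deg(g), as expected for curves with no common component (the affine F_5-count falls short of the bound because intersections may lie at infinity, over extension fields, or carry multiplicity).


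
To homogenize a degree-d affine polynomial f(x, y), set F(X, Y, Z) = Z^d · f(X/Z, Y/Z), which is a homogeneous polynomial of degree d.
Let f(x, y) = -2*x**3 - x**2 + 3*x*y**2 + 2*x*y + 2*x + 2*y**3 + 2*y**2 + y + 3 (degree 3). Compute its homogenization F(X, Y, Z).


F(X, Y, Z) = -2*X**3 - X**2*Z + 3*X*Y**2 + 2*X*Y*Z + 2*X*Z**2 + 2*Y**3 + 2*Y**2*Z + Y*Z**2 + 3*Z**3

deg(f) = 3.
Substitute x = X/Z, y = Y/Z into f, then multiply by Z^3.
  monomial -2·x^3·y^0 ↦ -2·X^3·Y^0·Z^0.
  monomial -1·x^2·y^0 ↦ -1·X^2·Y^0·Z^1.
  monomial 3·x^1·y^2 ↦ 3·X^1·Y^2·Z^0.
  monomial 2·x^1·y^1 ↦ 2·X^1·Y^1·Z^1.
  monomial 2·x^1·y^0 ↦ 2·X^1·Y^0·Z^2.
  monomial 2·x^0·y^3 ↦ 2·X^0·Y^3·Z^0.
  monomial 2·x^0·y^2 ↦ 2·X^0·Y^2·Z^1.
  monomial 1·x^0·y^1 ↦ 1·X^0·Y^1·Z^2.
  monomial 3·x^0·y^0 ↦ 3·X^0·Y^0·Z^3.
Collecting: F(X, Y, Z) = -2*X**3 - X**2*Z + 3*X*Y**2 + 2*X*Y*Z + 2*X*Z**2 + 2*Y**3 + 2*Y**2*Z + Y*Z**2 + 3*Z**3.


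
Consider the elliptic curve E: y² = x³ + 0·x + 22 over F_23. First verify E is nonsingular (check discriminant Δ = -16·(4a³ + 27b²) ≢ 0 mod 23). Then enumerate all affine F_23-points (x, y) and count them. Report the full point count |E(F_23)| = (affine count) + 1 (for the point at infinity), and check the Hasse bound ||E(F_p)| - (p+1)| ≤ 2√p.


Affine points = {(1, 0), (3, 7), (3, 16), (5, 3), (5, 20), (6, 10), (6, 13), (12, 5), (12, 18), (14, 11), (14, 12), (15, 4), (15, 19), (16, 1), (16, 22), (17, 6), (17, 17), (18, 9), (18, 14), (19, 2), (19, 21), (20, 8), (20, 15)}; affine count = 23; |E(F_23)| = 24.

Discriminant check: Δ ∝ 4a³ + 27b² = 4·0³ + 27·22² = 4·0 + 27·484 ≡ 4 (mod 23). Nonzero ⇒ E is nonsingular.
For each x ∈ F_23, compute rhs = x³ + 0·x + 22 mod 23, then count y ∈ F_23 with y² ≡ rhs.
  x = 0: rhs = 22, matching y values: none (0 points).
  x = 1: rhs = 0, matching y values: 0 (1 points).
  x = 2: rhs = 7, matching y values: none (0 points).
  x = 3: rhs = 3, matching y values: 7, 16 (2 points).
  x = 4: rhs = 17, matching y values: none (0 points).
  x = 5: rhs = 9, matching y values: 3, 20 (2 points).
  x = 6: rhs = 8, matching y values: 10, 13 (2 points).
  x = 7: rhs = 20, matching y values: none (0 points).
  x = 8: rhs = 5, matching y values: none (0 points).
  x = 9: rhs = 15, matching y values: none (0 points).
  x = 10: rhs = 10, matching y values: none (0 points).
  x = 11: rhs = 19, matching y values: none (0 points).
  x = 12: rhs = 2, matching y values: 5, 18 (2 points).
  x = 13: rhs = 11, matching y values: none (0 points).
  x = 14: rhs = 6, matching y values: 11, 12 (2 points).
  x = 15: rhs = 16, matching y values: 4, 19 (2 points).
  x = 16: rhs = 1, matching y values: 1, 22 (2 points).
  x = 17: rhs = 13, matching y values: 6, 17 (2 points).
  x = 18: rhs = 12, matching y values: 9, 14 (2 points).
  x = 19: rhs = 4, matching y values: 2, 21 (2 points).
  x = 20: rhs = 18, matching y values: 8, 15 (2 points).
  x = 21: rhs = 14, matching y values: none (0 points).
  x = 22: rhs = 21, matching y values: none (0 points).
Total affine count: 23.
Full point count |E(F_23)| = 23 + 1 = 24.
Hasse bound: |24 − (23+1)| = |0| = 0 ≤ 2√23 ≈ 9.5917 ✓.


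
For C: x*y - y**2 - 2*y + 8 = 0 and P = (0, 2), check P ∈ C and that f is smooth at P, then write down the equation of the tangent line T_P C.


Tangent line at P: 2*x - 6*y + 12 = 0.

Step 1: f(0, 2) = 0, so P lies on C.
Step 2: partial derivatives
  f_x(x, y) = y, f_y(x, y) = x - 2*y - 2.
  f_x(P) = 2, f_y(P) = -6 (gradient nonzero, so P is smooth).
Step 3: tangent line at P: 2·(x − 0) + -6·(y − 2) = 0.
Expanding: 2*x - 6*y + 12 = 0.


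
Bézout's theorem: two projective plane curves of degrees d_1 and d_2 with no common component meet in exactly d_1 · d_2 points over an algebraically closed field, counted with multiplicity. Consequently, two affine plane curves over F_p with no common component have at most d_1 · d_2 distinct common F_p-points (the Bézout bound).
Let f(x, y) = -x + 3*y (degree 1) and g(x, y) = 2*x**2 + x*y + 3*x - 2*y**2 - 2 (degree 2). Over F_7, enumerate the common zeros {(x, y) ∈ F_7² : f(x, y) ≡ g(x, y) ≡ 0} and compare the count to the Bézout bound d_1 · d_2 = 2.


Common zeros: {(1, 5), (2, 3)}; count = 2; Bézout bound = 2.

deg(f) = 1, deg(g) = 2, so Bézout bound = 2.
Scan x ∈ F_7. For each x, list the y ∈ F_7 with f(x, y) ≡ 0 and those with g(x, y) ≡ 0 (mod 7); the common zeros in that column are the intersection.
  x = 0: f ≡ 0 at y ∈ {0}; g ≡ 0 at y ∈ ∅; common: ∅.
  x = 1: f ≡ 0 at y ∈ {5}; g ≡ 0 at y ∈ {5, 6}; common: {5}.
  x = 2: f ≡ 0 at y ∈ {3}; g ≡ 0 at y ∈ {3, 5}; common: {3}.
  x = 3: f ≡ 0 at y ∈ {1}; g ≡ 0 at y ∈ ∅; common: ∅.
  x = 4: f ≡ 0 at y ∈ {6}; g ≡ 0 at y ∈ {0, 2}; common: ∅.
  x = 5: f ≡ 0 at y ∈ {4}; g ≡ 0 at y ∈ {0, 6}; common: ∅.
  x = 6: f ≡ 0 at y ∈ {2}; g ≡ 0 at y ∈ ∅; common: ∅.
Collecting: common zeros = {(1, 5), (2, 3)}, so the count is 2.
Comparison with the Bézout bound: 2 ≤ 2 = deg(f)·deg(g), as expected for curves with no common component (the bound is attained).


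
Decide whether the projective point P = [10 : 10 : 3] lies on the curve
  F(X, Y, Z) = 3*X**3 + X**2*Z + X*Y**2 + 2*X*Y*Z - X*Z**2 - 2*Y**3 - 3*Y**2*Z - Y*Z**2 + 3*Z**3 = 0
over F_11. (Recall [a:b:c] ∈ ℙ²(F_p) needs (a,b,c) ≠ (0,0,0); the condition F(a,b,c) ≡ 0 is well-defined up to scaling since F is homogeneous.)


F(10,10,3) ≡ 9 (mod 11); P is NOT on the curve.

Evaluate F(10, 10, 3) term-by-term (mod 11).
  3*X**3 ↦ 3·1000·1·1 = 3000
  X**2*Z ↦ 1·100·1·3 = 300
  X*Y**2 ↦ 1·10·100·1 = 1000
  2*X*Y*Z ↦ 2·10·10·3 = 600
  -X*Z**2 ↦ -1·10·1·9 = -90
  -2*Y**3 ↦ -2·1·1000·1 = -2000
  -3*Y**2*Z ↦ -3·1·100·3 = -900
  -Y*Z**2 ↦ -1·1·10·9 = -90
  3*Z**3 ↦ 3·1·1·27 = 81
Sum: F(10, 10, 3) = (3000) + (300) + (1000) + (600) + (-90) + (-2000) + (-900) + (-90) + (81) = 1901.
Reducing mod 11: 1901 ≡ 9 (mod 11).
Since F(a, b, c) ≡ 9 ≠ 0 (mod 11), P does NOT lie on the curve.


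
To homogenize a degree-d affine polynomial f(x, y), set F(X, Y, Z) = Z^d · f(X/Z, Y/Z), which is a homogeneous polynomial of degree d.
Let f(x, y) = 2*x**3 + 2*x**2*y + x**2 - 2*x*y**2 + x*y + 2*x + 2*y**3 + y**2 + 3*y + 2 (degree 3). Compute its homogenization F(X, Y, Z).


F(X, Y, Z) = 2*X**3 + 2*X**2*Y + X**2*Z - 2*X*Y**2 + X*Y*Z + 2*X*Z**2 + 2*Y**3 + Y**2*Z + 3*Y*Z**2 + 2*Z**3

deg(f) = 3.
Substitute x = X/Z, y = Y/Z into f, then multiply by Z^3.
  monomial 2·x^3·y^0 ↦ 2·X^3·Y^0·Z^0.
  monomial 2·x^2·y^1 ↦ 2·X^2·Y^1·Z^0.
  monomial 1·x^2·y^0 ↦ 1·X^2·Y^0·Z^1.
  monomial -2·x^1·y^2 ↦ -2·X^1·Y^2·Z^0.
  monomial 1·x^1·y^1 ↦ 1·X^1·Y^1·Z^1.
  monomial 2·x^1·y^0 ↦ 2·X^1·Y^0·Z^2.
  monomial 2·x^0·y^3 ↦ 2·X^0·Y^3·Z^0.
  monomial 1·x^0·y^2 ↦ 1·X^0·Y^2·Z^1.
  monomial 3·x^0·y^1 ↦ 3·X^0·Y^1·Z^2.
  monomial 2·x^0·y^0 ↦ 2·X^0·Y^0·Z^3.
Collecting: F(X, Y, Z) = 2*X**3 + 2*X**2*Y + X**2*Z - 2*X*Y**2 + X*Y*Z + 2*X*Z**2 + 2*Y**3 + Y**2*Z + 3*Y*Z**2 + 2*Z**3.


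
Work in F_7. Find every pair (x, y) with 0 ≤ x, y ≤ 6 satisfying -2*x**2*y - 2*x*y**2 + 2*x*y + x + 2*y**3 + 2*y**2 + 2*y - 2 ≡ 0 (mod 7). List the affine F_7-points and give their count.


Affine F_7-points: {(0, 5), (1, 5), (2, 0)}; count = 3.

For each of the 49 pairs (x, y) ∈ F_7², evaluate f(x, y) mod 7. Record the zeros.
  x = 0: [0↦5, 1↦4, 2↦5, 3↦6, 4↦5, 5↦0, 6↦3]  zeros at y ∈ {5}
  x = 1: [0↦6, 1↦3, 2↦5, 3↦3, 4↦2, 5↦0, 6↦2]  zeros at y ∈ {5}
  x = 2: [0↦0, 1↦5, 2↦4, 3↦2, 4↦4, 5↦1, 6↦5]  zeros at y ∈ {0}
  x = 3: [0↦1, 1↦3, 2↦2, 3↦3, 4↦4, 5↦3, 6↦5]  zeros at y ∈ ∅
  x = 4: [0↦2, 1↦4, 2↦6, 3↦6, 4↦2, 5↦6, 6↦2]  zeros at y ∈ ∅
  x = 5: [0↦3, 1↦1, 2↦2, 3↦4, 4↦5, 5↦3, 6↦3]  zeros at y ∈ ∅
  x = 6: [0↦4, 1↦1, 2↦4, 3↦4, 4↦6, 5↦1, 6↦1]  zeros at y ∈ ∅
Collecting zeros: affine points = {(0, 5), (1, 5), (2, 0)}.
Total count |C(F_7)_aff| = 3.


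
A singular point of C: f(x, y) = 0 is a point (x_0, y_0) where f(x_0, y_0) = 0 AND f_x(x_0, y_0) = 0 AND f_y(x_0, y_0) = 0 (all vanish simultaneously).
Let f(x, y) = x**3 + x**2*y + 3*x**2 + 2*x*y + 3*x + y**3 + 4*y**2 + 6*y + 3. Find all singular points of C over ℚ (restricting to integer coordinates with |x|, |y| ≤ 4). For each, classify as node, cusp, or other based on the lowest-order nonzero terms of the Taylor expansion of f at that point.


Singular points: {(-1, -1)}; classification: node.

Compute partial derivatives:
  f_x = 3*x**2 + 2*x*y + 6*x + 2*y + 3.
  f_y = x**2 + 2*x + 3*y**2 + 8*y + 6.
Scan x_0 ∈ {−4, ..., 4}. For each x_0, f_y(x_0, y) is a polynomial in y; find its integer roots y ∈ {−4, ..., 4}, then test f_x and f at those candidates.
  x = -4: f_y(-4, y) = 3*y**2 + 8*y + 14; no integer root y with |y| ≤ 4.
  x = -3: f_y(-3, y) = 3*y**2 + 8*y + 9; no integer root y with |y| ≤ 4.
  x = -2: f_y(-2, y) = 3*y**2 + 8*y + 6; no integer root y with |y| ≤ 4.
  x = -1: f_y(-1, y) = 3*y**2 + 8*y + 5; vanishes at y ∈ {-1}. (-1, -1): f_x = 0, f = 0 — SINGULAR.
  x = 0: f_y(0, y) = 3*y**2 + 8*y + 6; no integer root y with |y| ≤ 4.
  x = 1: f_y(1, y) = 3*y**2 + 8*y + 9; no integer root y with |y| ≤ 4.
  x = 2: f_y(2, y) = 3*y**2 + 8*y + 14; no integer root y with |y| ≤ 4.
  x = 3: f_y(3, y) = 3*y**2 + 8*y + 21; no integer root y with |y| ≤ 4.
  x = 4: f_y(4, y) = 3*y**2 + 8*y + 30; no integer root y with |y| ≤ 4.
Only singular point on the grid: (-1, -1).
Classify: substitute x = -1 + u, y = -1 + v and expand: f = u**3 + u**2*v - u**2 + v**3 + v**2.
No constant or linear terms (consistent with a singular point). Quadratic part: -u**2 + v**2. Cubic part: u**3 + u**2*v + v**3.
The quadratic part v**2 - u**2 = (v − u)(v + u) splits into two distinct linear factors, so there are two distinct tangent lines y − -1 = ±(x − -1) — this is a node (ordinary double point).
Classification: node.


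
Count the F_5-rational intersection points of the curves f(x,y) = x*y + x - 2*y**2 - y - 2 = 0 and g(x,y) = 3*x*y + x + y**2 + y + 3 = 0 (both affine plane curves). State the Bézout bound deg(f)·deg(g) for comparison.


Common zeros: {(0, 1), (2, 0), (2, 3)}; count = 3; Bézout bound = 4.

deg(f) = 2, deg(g) = 2, so Bézout bound = 4.
Scan x ∈ F_5. For each x, list the y ∈ F_5 with f(x, y) ≡ 0 and those with g(x, y) ≡ 0 (mod 5); the common zeros in that column are the intersection.
  x = 0: f ≡ 0 at y ∈ {1}; g ≡ 0 at y ∈ {1, 3}; common: {1}.
  x = 1: f ≡ 0 at y ∈ ∅; g ≡ 0 at y ∈ {3}; common: ∅.
  x = 2: f ≡ 0 at y ∈ {0, 3}; g ≡ 0 at y ∈ {0, 3}; common: {0, 3}.
  x = 3: f ≡ 0 at y ∈ ∅; g ≡ 0 at y ∈ {2, 3}; common: ∅.
  x = 4: f ≡ 0 at y ∈ {2}; g ≡ 0 at y ∈ {3, 4}; common: ∅.
Collecting: common zeros = {(0, 1), (2, 0), (2, 3)}, so the count is 3.
Comparison with the Bézout bound: 3 ≤ 4 = deg(f)·deg(g), as expected for curves with no common component (the affine F_5-count falls short of the bound because intersections may lie at infinity, over extension fields, or carry multiplicity).


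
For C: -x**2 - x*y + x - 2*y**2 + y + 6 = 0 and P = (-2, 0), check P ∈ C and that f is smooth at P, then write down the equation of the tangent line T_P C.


Tangent line at P: 5*x + 3*y + 10 = 0.

Step 1: f(-2, 0) = 0, so P lies on C.
Step 2: partial derivatives
  f_x(x, y) = -2*x - y + 1, f_y(x, y) = -x - 4*y + 1.
  f_x(P) = 5, f_y(P) = 3 (gradient nonzero, so P is smooth).
Step 3: tangent line at P: 5·(x − -2) + 3·(y − 0) = 0.
Expanding: 5*x + 3*y + 10 = 0.


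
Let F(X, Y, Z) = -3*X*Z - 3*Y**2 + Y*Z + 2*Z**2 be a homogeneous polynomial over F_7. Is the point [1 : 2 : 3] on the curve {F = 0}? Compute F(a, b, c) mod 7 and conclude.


F(1,2,3) ≡ 3 (mod 7); P is NOT on the curve.

Evaluate F(1, 2, 3) term-by-term (mod 7).
  -3*X*Z ↦ -3·1·1·3 = -9
  -3*Y**2 ↦ -3·1·4·1 = -12
  Y*Z ↦ 1·1·2·3 = 6
  2*Z**2 ↦ 2·1·1·9 = 18
Sum: F(1, 2, 3) = (-9) + (-12) + (6) + (18) = 3.
Reducing mod 7: 3 ≡ 3 (mod 7).
Since F(a, b, c) ≡ 3 ≠ 0 (mod 7), P does NOT lie on the curve.


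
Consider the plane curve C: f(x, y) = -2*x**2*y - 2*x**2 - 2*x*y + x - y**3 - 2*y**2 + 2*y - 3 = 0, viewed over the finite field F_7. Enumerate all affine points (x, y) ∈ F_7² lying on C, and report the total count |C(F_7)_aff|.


Affine F_7-points: {(0, 3), (0, 4), (0, 5), (1, 5), (2, 3), (2, 6), (6, 1)}; count = 7.

For each of the 49 pairs (x, y) ∈ F_7², evaluate f(x, y) mod 7. Record the zeros.
  x = 0: [0↦4, 1↦3, 2↦6, 3↦0, 4↦0, 5↦0, 6↦1]  zeros at y ∈ {3, 4, 5}
  x = 1: [0↦3, 1↦5, 2↦4, 3↦1, 4↦4, 5↦0, 6↦4]  zeros at y ∈ {5}
  x = 2: [0↦5, 1↦6, 2↦4, 3↦0, 4↦2, 5↦4, 6↦0]  zeros at y ∈ {3, 6}
  x = 3: [0↦3, 1↦6, 2↦6, 3↦4, 4↦1, 5↦5, 6↦3]  zeros at y ∈ ∅
  x = 4: [0↦4, 1↦5, 2↦3, 3↦6, 4↦1, 5↦3, 6↦6]  zeros at y ∈ ∅
  x = 5: [0↦1, 1↦3, 2↦2, 3↦6, 4↦2, 5↦5, 6↦2]  zeros at y ∈ ∅
  x = 6: [0↦1, 1↦0, 2↦3, 3↦4, 4↦4, 5↦4, 6↦5]  zeros at y ∈ {1}
Collecting zeros: affine points = {(0, 3), (0, 4), (0, 5), (1, 5), (2, 3), (2, 6), (6, 1)}.
Total count |C(F_7)_aff| = 7.


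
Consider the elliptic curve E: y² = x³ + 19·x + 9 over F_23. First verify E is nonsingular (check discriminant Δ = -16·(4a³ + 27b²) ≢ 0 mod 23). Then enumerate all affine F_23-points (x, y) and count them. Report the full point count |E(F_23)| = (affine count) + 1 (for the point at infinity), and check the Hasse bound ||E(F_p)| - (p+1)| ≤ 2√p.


Affine points = {(0, 3), (0, 20), (1, 11), (1, 12), (2, 3), (2, 20), (3, 1), (3, 22), (7, 5), (7, 18), (8, 11), (8, 12), (9, 9), (9, 14), (10, 7), (10, 16), (11, 10), (11, 13), (14, 11), (14, 12), (15, 9), (15, 14), (16, 4), (16, 19), (17, 1), (17, 22), (21, 3), (21, 20), (22, 9), (22, 14)}; affine count = 30; |E(F_23)| = 31.

Discriminant check: Δ ∝ 4a³ + 27b² = 4·19³ + 27·9² = 4·6859 + 27·81 ≡ 22 (mod 23). Nonzero ⇒ E is nonsingular.
For each x ∈ F_23, compute rhs = x³ + 19·x + 9 mod 23, then count y ∈ F_23 with y² ≡ rhs.
  x = 0: rhs = 9, matching y values: 3, 20 (2 points).
  x = 1: rhs = 6, matching y values: 11, 12 (2 points).
  x = 2: rhs = 9, matching y values: 3, 20 (2 points).
  x = 3: rhs = 1, matching y values: 1, 22 (2 points).
  x = 4: rhs = 11, matching y values: none (0 points).
  x = 5: rhs = 22, matching y values: none (0 points).
  x = 6: rhs = 17, matching y values: none (0 points).
  x = 7: rhs = 2, matching y values: 5, 18 (2 points).
  x = 8: rhs = 6, matching y values: 11, 12 (2 points).
  x = 9: rhs = 12, matching y values: 9, 14 (2 points).
  x = 10: rhs = 3, matching y values: 7, 16 (2 points).
  x = 11: rhs = 8, matching y values: 10, 13 (2 points).
  x = 12: rhs = 10, matching y values: none (0 points).
  x = 13: rhs = 15, matching y values: none (0 points).
  x = 14: rhs = 6, matching y values: 11, 12 (2 points).
  x = 15: rhs = 12, matching y values: 9, 14 (2 points).
  x = 16: rhs = 16, matching y values: 4, 19 (2 points).
  x = 17: rhs = 1, matching y values: 1, 22 (2 points).
  x = 18: rhs = 19, matching y values: none (0 points).
  x = 19: rhs = 7, matching y values: none (0 points).
  x = 20: rhs = 17, matching y values: none (0 points).
  x = 21: rhs = 9, matching y values: 3, 20 (2 points).
  x = 22: rhs = 12, matching y values: 9, 14 (2 points).
Total affine count: 30.
Full point count |E(F_23)| = 30 + 1 = 31.
Hasse bound: |31 − (23+1)| = |7| = 7 ≤ 2√23 ≈ 9.5917 ✓.


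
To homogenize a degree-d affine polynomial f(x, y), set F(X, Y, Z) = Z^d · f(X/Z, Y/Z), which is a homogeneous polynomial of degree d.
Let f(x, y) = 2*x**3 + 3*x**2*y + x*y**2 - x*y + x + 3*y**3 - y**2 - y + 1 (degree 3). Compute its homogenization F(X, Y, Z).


F(X, Y, Z) = 2*X**3 + 3*X**2*Y + X*Y**2 - X*Y*Z + X*Z**2 + 3*Y**3 - Y**2*Z - Y*Z**2 + Z**3

deg(f) = 3.
Substitute x = X/Z, y = Y/Z into f, then multiply by Z^3.
  monomial 2·x^3·y^0 ↦ 2·X^3·Y^0·Z^0.
  monomial 3·x^2·y^1 ↦ 3·X^2·Y^1·Z^0.
  monomial 1·x^1·y^2 ↦ 1·X^1·Y^2·Z^0.
  monomial -1·x^1·y^1 ↦ -1·X^1·Y^1·Z^1.
  monomial 1·x^1·y^0 ↦ 1·X^1·Y^0·Z^2.
  monomial 3·x^0·y^3 ↦ 3·X^0·Y^3·Z^0.
  monomial -1·x^0·y^2 ↦ -1·X^0·Y^2·Z^1.
  monomial -1·x^0·y^1 ↦ -1·X^0·Y^1·Z^2.
  monomial 1·x^0·y^0 ↦ 1·X^0·Y^0·Z^3.
Collecting: F(X, Y, Z) = 2*X**3 + 3*X**2*Y + X*Y**2 - X*Y*Z + X*Z**2 + 3*Y**3 - Y**2*Z - Y*Z**2 + Z**3.


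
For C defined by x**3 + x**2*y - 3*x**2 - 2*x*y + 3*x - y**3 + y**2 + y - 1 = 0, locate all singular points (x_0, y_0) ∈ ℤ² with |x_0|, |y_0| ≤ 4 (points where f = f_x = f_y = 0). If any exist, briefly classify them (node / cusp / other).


Singular points: {(1, 0)}; classification: cusp.

Compute partial derivatives:
  f_x = 3*x**2 + 2*x*y - 6*x - 2*y + 3.
  f_y = x**2 - 2*x - 3*y**2 + 2*y + 1.
Scan x_0 ∈ {−4, ..., 4}. For each x_0, f_y(x_0, y) is a polynomial in y; find its integer roots y ∈ {−4, ..., 4}, then test f_x and f at those candidates.
  x = -4: f_y(-4, y) = -3*y**2 + 2*y + 25; no integer root y with |y| ≤ 4.
  x = -3: f_y(-3, y) = -3*y**2 + 2*y + 16; vanishes at y ∈ {-2}. (-3, -2): f_x = 64 ≠ 0.
  x = -2: f_y(-2, y) = -3*y**2 + 2*y + 9; no integer root y with |y| ≤ 4.
  x = -1: f_y(-1, y) = -3*y**2 + 2*y + 4; no integer root y with |y| ≤ 4.
  x = 0: f_y(0, y) = -3*y**2 + 2*y + 1; vanishes at y ∈ {1}. (0, 1): f_x = 1 ≠ 0.
  x = 1: f_y(1, y) = -3*y**2 + 2*y; vanishes at y ∈ {0}. (1, 0): f_x = 0, f = 0 — SINGULAR.
  x = 2: f_y(2, y) = -3*y**2 + 2*y + 1; vanishes at y ∈ {1}. (2, 1): f_x = 5 ≠ 0.
  x = 3: f_y(3, y) = -3*y**2 + 2*y + 4; no integer root y with |y| ≤ 4.
  x = 4: f_y(4, y) = -3*y**2 + 2*y + 9; no integer root y with |y| ≤ 4.
Only singular point on the grid: (1, 0).
Classify: substitute x = 1 + u, y = 0 + v and expand: f = u**3 + u**2*v - v**3 + v**2.
No constant or linear terms (consistent with a singular point). Quadratic part: v**2. Cubic part: u**3 + u**2*v - v**3.
The quadratic part v**2 is a perfect square, so there is a single (double) tangent line v = 0, i.e. y = 0. Restricting the cubic part to that line (v = 0) leaves u**3 ≠ 0, so f is not divisible by v and the branch is v² ≈ -u**3 to lowest order — this is a cusp.
Classification: cusp.


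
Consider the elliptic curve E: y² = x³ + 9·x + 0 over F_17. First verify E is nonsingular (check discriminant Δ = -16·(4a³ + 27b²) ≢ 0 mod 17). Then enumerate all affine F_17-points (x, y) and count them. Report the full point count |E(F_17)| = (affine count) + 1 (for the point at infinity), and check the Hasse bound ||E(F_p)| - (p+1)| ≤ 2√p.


Affine points = {(0, 0), (2, 3), (2, 14), (4, 7), (4, 10), (5, 0), (6, 7), (6, 10), (7, 7), (7, 10), (10, 6), (10, 11), (11, 6), (11, 11), (12, 0), (13, 6), (13, 11), (15, 5), (15, 12)}; affine count = 19; |E(F_17)| = 20.

Discriminant check: Δ ∝ 4a³ + 27b² = 4·9³ + 27·0² = 4·729 + 27·0 ≡ 9 (mod 17). Nonzero ⇒ E is nonsingular.
For each x ∈ F_17, compute rhs = x³ + 9·x + 0 mod 17, then count y ∈ F_17 with y² ≡ rhs.
  x = 0: rhs = 0, matching y values: 0 (1 points).
  x = 1: rhs = 10, matching y values: none (0 points).
  x = 2: rhs = 9, matching y values: 3, 14 (2 points).
  x = 3: rhs = 3, matching y values: none (0 points).
  x = 4: rhs = 15, matching y values: 7, 10 (2 points).
  x = 5: rhs = 0, matching y values: 0 (1 points).
  x = 6: rhs = 15, matching y values: 7, 10 (2 points).
  x = 7: rhs = 15, matching y values: 7, 10 (2 points).
  x = 8: rhs = 6, matching y values: none (0 points).
  x = 9: rhs = 11, matching y values: none (0 points).
  x = 10: rhs = 2, matching y values: 6, 11 (2 points).
  x = 11: rhs = 2, matching y values: 6, 11 (2 points).
  x = 12: rhs = 0, matching y values: 0 (1 points).
  x = 13: rhs = 2, matching y values: 6, 11 (2 points).
  x = 14: rhs = 14, matching y values: none (0 points).
  x = 15: rhs = 8, matching y values: 5, 12 (2 points).
  x = 16: rhs = 7, matching y values: none (0 points).
Total affine count: 19.
Full point count |E(F_17)| = 19 + 1 = 20.
Hasse bound: |20 − (17+1)| = |2| = 2 ≤ 2√17 ≈ 8.2462 ✓.


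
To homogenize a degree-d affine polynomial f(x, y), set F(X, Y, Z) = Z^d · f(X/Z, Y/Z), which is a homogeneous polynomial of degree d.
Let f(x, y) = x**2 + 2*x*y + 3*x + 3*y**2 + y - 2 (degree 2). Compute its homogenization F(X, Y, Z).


F(X, Y, Z) = X**2 + 2*X*Y + 3*X*Z + 3*Y**2 + Y*Z - 2*Z**2

deg(f) = 2.
Substitute x = X/Z, y = Y/Z into f, then multiply by Z^2.
  monomial 1·x^2·y^0 ↦ 1·X^2·Y^0·Z^0.
  monomial 2·x^1·y^1 ↦ 2·X^1·Y^1·Z^0.
  monomial 3·x^1·y^0 ↦ 3·X^1·Y^0·Z^1.
  monomial 3·x^0·y^2 ↦ 3·X^0·Y^2·Z^0.
  monomial 1·x^0·y^1 ↦ 1·X^0·Y^1·Z^1.
  monomial -2·x^0·y^0 ↦ -2·X^0·Y^0·Z^2.
Collecting: F(X, Y, Z) = X**2 + 2*X*Y + 3*X*Z + 3*Y**2 + Y*Z - 2*Z**2.


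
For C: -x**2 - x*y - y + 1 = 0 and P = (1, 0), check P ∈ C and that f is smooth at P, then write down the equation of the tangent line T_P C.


Tangent line at P: -2*x - 2*y + 2 = 0.

Step 1: f(1, 0) = 0, so P lies on C.
Step 2: partial derivatives
  f_x(x, y) = -2*x - y, f_y(x, y) = -x - 1.
  f_x(P) = -2, f_y(P) = -2 (gradient nonzero, so P is smooth).
Step 3: tangent line at P: -2·(x − 1) + -2·(y − 0) = 0.
Expanding: -2*x - 2*y + 2 = 0.


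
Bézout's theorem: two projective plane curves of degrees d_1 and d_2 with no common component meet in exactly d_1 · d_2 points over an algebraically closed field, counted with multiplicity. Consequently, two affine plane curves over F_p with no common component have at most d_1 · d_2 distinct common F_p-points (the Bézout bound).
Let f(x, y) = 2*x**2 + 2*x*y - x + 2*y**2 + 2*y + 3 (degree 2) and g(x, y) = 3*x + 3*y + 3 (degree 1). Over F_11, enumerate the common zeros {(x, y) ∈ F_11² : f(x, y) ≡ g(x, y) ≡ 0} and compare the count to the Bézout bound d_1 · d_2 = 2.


Common zeros: ∅; count = 0; Bézout bound = 2.

deg(f) = 2, deg(g) = 1, so Bézout bound = 2.
Scan x ∈ F_11. For each x, list the y ∈ F_11 with f(x, y) ≡ 0 and those with g(x, y) ≡ 0 (mod 11); the common zeros in that column are the intersection.
  x = 0: f ≡ 0 at y ∈ ∅; g ≡ 0 at y ∈ {10}; common: ∅.
  x = 1: f ≡ 0 at y ∈ ∅; g ≡ 0 at y ∈ {9}; common: ∅.
  x = 2: f ≡ 0 at y ∈ ∅; g ≡ 0 at y ∈ {8}; common: ∅.
  x = 3: f ≡ 0 at y ∈ ∅; g ≡ 0 at y ∈ {7}; common: ∅.
  x = 4: f ≡ 0 at y ∈ ∅; g ≡ 0 at y ∈ {6}; common: ∅.
  x = 5: f ≡ 0 at y ∈ ∅; g ≡ 0 at y ∈ {5}; common: ∅.
  x = 6: f ≡ 0 at y ∈ ∅; g ≡ 0 at y ∈ {4}; common: ∅.
  x = 7: f ≡ 0 at y ∈ ∅; g ≡ 0 at y ∈ {3}; common: ∅.
  x = 8: f ≡ 0 at y ∈ {1}; g ≡ 0 at y ∈ {2}; common: ∅.
  x = 9: f ≡ 0 at y ∈ ∅; g ≡ 0 at y ∈ {1}; common: ∅.
  x = 10: f ≡ 0 at y ∈ ∅; g ≡ 0 at y ∈ {0}; common: ∅.
Collecting: common zeros = ∅, so the count is 0.
Comparison with the Bézout bound: 0 ≤ 2 = deg(f)·deg(g), as expected for curves with no common component (the affine F_11-count falls short of the bound because intersections may lie at infinity, over extension fields, or carry multiplicity).


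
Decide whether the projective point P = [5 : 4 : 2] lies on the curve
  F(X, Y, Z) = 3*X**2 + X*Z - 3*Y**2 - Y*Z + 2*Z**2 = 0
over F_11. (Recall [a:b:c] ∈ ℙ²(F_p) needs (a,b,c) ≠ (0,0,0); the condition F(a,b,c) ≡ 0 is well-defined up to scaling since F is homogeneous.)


F(5,4,2) ≡ 4 (mod 11); P is NOT on the curve.

Evaluate F(5, 4, 2) term-by-term (mod 11).
  3*X**2 ↦ 3·25·1·1 = 75
  X*Z ↦ 1·5·1·2 = 10
  -3*Y**2 ↦ -3·1·16·1 = -48
  -Y*Z ↦ -1·1·4·2 = -8
  2*Z**2 ↦ 2·1·1·4 = 8
Sum: F(5, 4, 2) = (75) + (10) + (-48) + (-8) + (8) = 37.
Reducing mod 11: 37 ≡ 4 (mod 11).
Since F(a, b, c) ≡ 4 ≠ 0 (mod 11), P does NOT lie on the curve.


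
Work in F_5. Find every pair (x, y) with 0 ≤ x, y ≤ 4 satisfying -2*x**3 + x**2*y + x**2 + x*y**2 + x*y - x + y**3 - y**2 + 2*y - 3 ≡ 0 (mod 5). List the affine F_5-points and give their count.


Affine F_5-points: {(0, 2), (1, 0), (1, 1), (1, 4), (2, 4), (4, 2)}; count = 6.

For each of the 25 pairs (x, y) ∈ F_5², evaluate f(x, y) mod 5. Record the zeros.
  x = 0: [0↦2, 1↦4, 2↦0, 3↦1, 4↦3]  zeros at y ∈ {2}
  x = 1: [0↦0, 1↦0, 2↦1, 3↦4, 4↦0]  zeros at y ∈ {0, 1, 4}
  x = 2: [0↦3, 1↦3, 2↦1, 3↦3, 4↦0]  zeros at y ∈ {4}
  x = 3: [0↦4, 1↦1, 2↦3, 3↦1, 4↦1]  zeros at y ∈ ∅
  x = 4: [0↦1, 1↦2, 2↦0, 3↦1, 4↦1]  zeros at y ∈ {2}
Collecting zeros: affine points = {(0, 2), (1, 0), (1, 1), (1, 4), (2, 4), (4, 2)}.
Total count |C(F_5)_aff| = 6.


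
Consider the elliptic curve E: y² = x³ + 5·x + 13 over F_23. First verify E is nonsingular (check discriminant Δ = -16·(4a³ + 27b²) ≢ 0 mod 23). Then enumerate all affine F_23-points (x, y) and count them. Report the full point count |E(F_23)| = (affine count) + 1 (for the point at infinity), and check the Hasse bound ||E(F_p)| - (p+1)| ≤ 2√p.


Affine points = {(0, 6), (0, 17), (2, 10), (2, 13), (3, 3), (3, 20), (5, 5), (5, 18), (6, 11), (6, 12), (7, 0), (8, 6), (8, 17), (15, 6), (15, 17), (16, 7), (16, 16), (18, 1), (18, 22), (21, 8), (21, 15)}; affine count = 21; |E(F_23)| = 22.

Discriminant check: Δ ∝ 4a³ + 27b² = 4·5³ + 27·13² = 4·125 + 27·169 ≡ 3 (mod 23). Nonzero ⇒ E is nonsingular.
For each x ∈ F_23, compute rhs = x³ + 5·x + 13 mod 23, then count y ∈ F_23 with y² ≡ rhs.
  x = 0: rhs = 13, matching y values: 6, 17 (2 points).
  x = 1: rhs = 19, matching y values: none (0 points).
  x = 2: rhs = 8, matching y values: 10, 13 (2 points).
  x = 3: rhs = 9, matching y values: 3, 20 (2 points).
  x = 4: rhs = 5, matching y values: none (0 points).
  x = 5: rhs = 2, matching y values: 5, 18 (2 points).
  x = 6: rhs = 6, matching y values: 11, 12 (2 points).
  x = 7: rhs = 0, matching y values: 0 (1 points).
  x = 8: rhs = 13, matching y values: 6, 17 (2 points).
  x = 9: rhs = 5, matching y values: none (0 points).
  x = 10: rhs = 5, matching y values: none (0 points).
  x = 11: rhs = 19, matching y values: none (0 points).
  x = 12: rhs = 7, matching y values: none (0 points).
  x = 13: rhs = 21, matching y values: none (0 points).
  x = 14: rhs = 21, matching y values: none (0 points).
  x = 15: rhs = 13, matching y values: 6, 17 (2 points).
  x = 16: rhs = 3, matching y values: 7, 16 (2 points).
  x = 17: rhs = 20, matching y values: none (0 points).
  x = 18: rhs = 1, matching y values: 1, 22 (2 points).
  x = 19: rhs = 21, matching y values: none (0 points).
  x = 20: rhs = 17, matching y values: none (0 points).
  x = 21: rhs = 18, matching y values: 8, 15 (2 points).
  x = 22: rhs = 7, matching y values: none (0 points).
Total affine count: 21.
Full point count |E(F_23)| = 21 + 1 = 22.
Hasse bound: |22 − (23+1)| = |-2| = 2 ≤ 2√23 ≈ 9.5917 ✓.


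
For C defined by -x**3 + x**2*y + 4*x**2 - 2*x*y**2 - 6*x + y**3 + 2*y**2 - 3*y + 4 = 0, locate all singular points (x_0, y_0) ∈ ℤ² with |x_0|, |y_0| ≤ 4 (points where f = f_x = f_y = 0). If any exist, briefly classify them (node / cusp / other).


Singular points: {(2, 1)}; classification: node.

Compute partial derivatives:
  f_x = -3*x**2 + 2*x*y + 8*x - 2*y**2 - 6.
  f_y = x**2 - 4*x*y + 3*y**2 + 4*y - 3.
Scan x_0 ∈ {−4, ..., 4}. For each x_0, f_y(x_0, y) is a polynomial in y; find its integer roots y ∈ {−4, ..., 4}, then test f_x and f at those candidates.
  x = -4: f_y(-4, y) = 3*y**2 + 20*y + 13; no integer root y with |y| ≤ 4.
  x = -3: f_y(-3, y) = 3*y**2 + 16*y + 6; no integer root y with |y| ≤ 4.
  x = -2: f_y(-2, y) = 3*y**2 + 12*y + 1; no integer root y with |y| ≤ 4.
  x = -1: f_y(-1, y) = 3*y**2 + 8*y - 2; no integer root y with |y| ≤ 4.
  x = 0: f_y(0, y) = 3*y**2 + 4*y - 3; no integer root y with |y| ≤ 4.
  x = 1: f_y(1, y) = 3*y**2 - 2; no integer root y with |y| ≤ 4.
  x = 2: f_y(2, y) = 3*y**2 - 4*y + 1; vanishes at y ∈ {1}. (2, 1): f_x = 0, f = 0 — SINGULAR.
  x = 3: f_y(3, y) = 3*y**2 - 8*y + 6; no integer root y with |y| ≤ 4.
  x = 4: f_y(4, y) = 3*y**2 - 12*y + 13; no integer root y with |y| ≤ 4.
Only singular point on the grid: (2, 1).
Classify: substitute x = 2 + u, y = 1 + v and expand: f = -u**3 + u**2*v - u**2 - 2*u*v**2 + v**3 + v**2.
No constant or linear terms (consistent with a singular point). Quadratic part: -u**2 + v**2. Cubic part: -u**3 + u**2*v - 2*u*v**2 + v**3.
The quadratic part v**2 - u**2 = (v − u)(v + u) splits into two distinct linear factors, so there are two distinct tangent lines y − 1 = ±(x − 2) — this is a node (ordinary double point).
Classification: node.


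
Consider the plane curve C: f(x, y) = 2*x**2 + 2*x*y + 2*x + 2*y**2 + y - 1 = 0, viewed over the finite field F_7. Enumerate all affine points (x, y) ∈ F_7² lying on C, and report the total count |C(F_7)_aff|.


Affine F_7-points: {(0, 4), (0, 6), (2, 4), (4, 3), (6, 1), (6, 3)}; count = 6.

For each of the 49 pairs (x, y) ∈ F_7², evaluate f(x, y) mod 7. Record the zeros.
  x = 0: [0↦6, 1↦2, 2↦2, 3↦6, 4↦0, 5↦5, 6↦0]  zeros at y ∈ {4, 6}
  x = 1: [0↦3, 1↦1, 2↦3, 3↦2, 4↦5, 5↦5, 6↦2]  zeros at y ∈ ∅
  x = 2: [0↦4, 1↦4, 2↦1, 3↦2, 4↦0, 5↦2, 6↦1]  zeros at y ∈ {4}
  x = 3: [0↦2, 1↦4, 2↦3, 3↦6, 4↦6, 5↦3, 6↦4]  zeros at y ∈ ∅
  x = 4: [0↦4, 1↦1, 2↦2, 3↦0, 4↦2, 5↦1, 6↦4]  zeros at y ∈ {3}
  x = 5: [0↦3, 1↦2, 2↦5, 3↦5, 4↦2, 5↦3, 6↦1]  zeros at y ∈ ∅
  x = 6: [0↦6, 1↦0, 2↦5, 3↦0, 4↦6, 5↦2, 6↦2]  zeros at y ∈ {1, 3}
Collecting zeros: affine points = {(0, 4), (0, 6), (2, 4), (4, 3), (6, 1), (6, 3)}.
Total count |C(F_7)_aff| = 6.


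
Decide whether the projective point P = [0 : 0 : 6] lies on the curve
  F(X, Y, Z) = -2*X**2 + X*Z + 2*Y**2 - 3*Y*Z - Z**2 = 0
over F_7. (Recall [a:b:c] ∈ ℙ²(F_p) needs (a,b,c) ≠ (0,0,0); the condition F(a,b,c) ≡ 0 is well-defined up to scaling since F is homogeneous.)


F(0,0,6) ≡ 6 (mod 7); P is NOT on the curve.

Evaluate F(0, 0, 6) term-by-term (mod 7).
  -2*X**2 ↦ -2·0·1·1 = 0
  X*Z ↦ 1·0·1·6 = 0
  2*Y**2 ↦ 2·1·0·1 = 0
  -3*Y*Z ↦ -3·1·0·6 = 0
  -Z**2 ↦ -1·1·1·36 = -36
Sum: F(0, 0, 6) = (0) + (0) + (0) + (0) + (-36) = -36.
Reducing mod 7: -36 ≡ 6 (mod 7).
Since F(a, b, c) ≡ 6 ≠ 0 (mod 7), P does NOT lie on the curve.


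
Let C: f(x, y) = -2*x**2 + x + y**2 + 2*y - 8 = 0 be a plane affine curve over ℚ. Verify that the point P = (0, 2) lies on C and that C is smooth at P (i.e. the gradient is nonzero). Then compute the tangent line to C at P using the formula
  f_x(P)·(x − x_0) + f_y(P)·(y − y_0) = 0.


Tangent line at P: x + 6*y - 12 = 0.

Step 1: f(0, 2) = 0, so P lies on C.
Step 2: partial derivatives
  f_x(x, y) = 1 - 4*x, f_y(x, y) = 2*y + 2.
  f_x(P) = 1, f_y(P) = 6 (gradient nonzero, so P is smooth).
Step 3: tangent line at P: 1·(x − 0) + 6·(y − 2) = 0.
Expanding: x + 6*y - 12 = 0.


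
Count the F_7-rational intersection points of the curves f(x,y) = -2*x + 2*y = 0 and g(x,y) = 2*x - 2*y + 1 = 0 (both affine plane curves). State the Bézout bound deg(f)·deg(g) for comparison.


Common zeros: ∅; count = 0; Bézout bound = 1.

deg(f) = 1, deg(g) = 1, so Bézout bound = 1.
Scan x ∈ F_7. For each x, list the y ∈ F_7 with f(x, y) ≡ 0 and those with g(x, y) ≡ 0 (mod 7); the common zeros in that column are the intersection.
  x = 0: f ≡ 0 at y ∈ {0}; g ≡ 0 at y ∈ {4}; common: ∅.
  x = 1: f ≡ 0 at y ∈ {1}; g ≡ 0 at y ∈ {5}; common: ∅.
  x = 2: f ≡ 0 at y ∈ {2}; g ≡ 0 at y ∈ {6}; common: ∅.
  x = 3: f ≡ 0 at y ∈ {3}; g ≡ 0 at y ∈ {0}; common: ∅.
  x = 4: f ≡ 0 at y ∈ {4}; g ≡ 0 at y ∈ {1}; common: ∅.
  x = 5: f ≡ 0 at y ∈ {5}; g ≡ 0 at y ∈ {2}; common: ∅.
  x = 6: f ≡ 0 at y ∈ {6}; g ≡ 0 at y ∈ {3}; common: ∅.
Collecting: common zeros = ∅, so the count is 0.
Comparison with the Bézout bound: 0 ≤ 1 = deg(f)·deg(g), as expected for curves with no common component (the affine F_7-count falls short of the bound because intersections may lie at infinity, over extension fields, or carry multiplicity).


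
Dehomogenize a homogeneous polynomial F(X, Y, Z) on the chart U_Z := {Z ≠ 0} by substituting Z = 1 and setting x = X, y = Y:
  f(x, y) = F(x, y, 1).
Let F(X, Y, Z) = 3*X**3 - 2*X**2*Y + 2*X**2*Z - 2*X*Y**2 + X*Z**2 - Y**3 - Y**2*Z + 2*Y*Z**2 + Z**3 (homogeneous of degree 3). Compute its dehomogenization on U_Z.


f(x, y) = 3*x**3 - 2*x**2*y + 2*x**2 - 2*x*y**2 + x - y**3 - y**2 + 2*y + 1

On U_Z we set Z = 1. Each monomial c·X^i·Y^j·Z^k in F becomes c·x^i·y^j·1^k = c·x^i·y^j.
Substituting Z = 1: F(X, Y, 1) = 3*x**3 - 2*x**2*y + 2*x**2 - 2*x*y**2 + x - y**3 - y**2 + 2*y + 1.
Note: deg(f) ≤ deg(F) = 3; strict inequality happens when F is divisible by Z (lost terms).


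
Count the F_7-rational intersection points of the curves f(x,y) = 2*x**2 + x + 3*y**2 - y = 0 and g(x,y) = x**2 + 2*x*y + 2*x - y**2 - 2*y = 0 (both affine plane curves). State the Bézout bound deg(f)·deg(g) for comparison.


Common zeros: {(0, 0), (0, 5)}; count = 2; Bézout bound = 4.

deg(f) = 2, deg(g) = 2, so Bézout bound = 4.
Scan x ∈ F_7. For each x, list the y ∈ F_7 with f(x, y) ≡ 0 and those with g(x, y) ≡ 0 (mod 7); the common zeros in that column are the intersection.
  x = 0: f ≡ 0 at y ∈ {0, 5}; g ≡ 0 at y ∈ {0, 5}; common: {0, 5}.
  x = 1: f ≡ 0 at y ∈ {6}; g ≡ 0 at y ∈ ∅; common: ∅.
  x = 2: f ≡ 0 at y ∈ {6}; g ≡ 0 at y ∈ {4, 5}; common: ∅.
  x = 3: f ≡ 0 at y ∈ {0, 5}; g ≡ 0 at y ∈ ∅; common: ∅.
  x = 4: f ≡ 0 at y ∈ ∅; g ≡ 0 at y ∈ ∅; common: ∅.
  x = 5: f ≡ 0 at y ∈ ∅; g ≡ 0 at y ∈ {0, 1}; common: ∅.
  x = 6: f ≡ 0 at y ∈ ∅; g ≡ 0 at y ∈ ∅; common: ∅.
Collecting: common zeros = {(0, 0), (0, 5)}, so the count is 2.
Comparison with the Bézout bound: 2 ≤ 4 = deg(f)·deg(g), as expected for curves with no common component (the affine F_7-count falls short of the bound because intersections may lie at infinity, over extension fields, or carry multiplicity).


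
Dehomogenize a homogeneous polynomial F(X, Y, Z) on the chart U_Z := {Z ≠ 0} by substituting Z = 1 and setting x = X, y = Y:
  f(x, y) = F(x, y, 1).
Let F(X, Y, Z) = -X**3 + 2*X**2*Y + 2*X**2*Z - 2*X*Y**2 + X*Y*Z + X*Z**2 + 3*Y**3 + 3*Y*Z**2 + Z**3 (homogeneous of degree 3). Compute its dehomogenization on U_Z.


f(x, y) = -x**3 + 2*x**2*y + 2*x**2 - 2*x*y**2 + x*y + x + 3*y**3 + 3*y + 1

On U_Z we set Z = 1. Each monomial c·X^i·Y^j·Z^k in F becomes c·x^i·y^j·1^k = c·x^i·y^j.
Substituting Z = 1: F(X, Y, 1) = -x**3 + 2*x**2*y + 2*x**2 - 2*x*y**2 + x*y + x + 3*y**3 + 3*y + 1.
Note: deg(f) ≤ deg(F) = 3; strict inequality happens when F is divisible by Z (lost terms).
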